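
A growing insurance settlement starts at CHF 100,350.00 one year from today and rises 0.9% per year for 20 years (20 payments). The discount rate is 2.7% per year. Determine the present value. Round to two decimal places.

Periodic rate r = 0.027 per year.
Growing ordinary annuity: PV = PMT₁ × [1 − ((1+g)/(1+r))^n] / (r − g) = 100,350 × [1 − ((1+0.009)/(1+r))^20] / (r − 0.009) = CHF 1,660,652.98.

CHF 1,660,652.98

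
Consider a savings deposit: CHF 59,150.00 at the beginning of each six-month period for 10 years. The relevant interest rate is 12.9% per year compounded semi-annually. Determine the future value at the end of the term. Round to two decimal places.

This is an annuity due: 20 deposits of CHF 59,150.00 at the beginning of each six-month period.
Periodic rate r = 0.129/2 per half-year; n is counted in half-years.
FV = PMT × [((1+r)^n − 1)/r] × (1+r) = 59,150 × [(1+r)^20 − 1] / r × (1+r) = CHF 2,431,438.15

CHF 2,431,438.15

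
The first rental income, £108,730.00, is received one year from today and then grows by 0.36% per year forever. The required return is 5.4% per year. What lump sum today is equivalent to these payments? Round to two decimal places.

£2,157,341.27

Periodic rate r = 0.054 per year.
Growing perpetuity (Gordon): PV = PMT₁ / (r − g) = 108,730 / (r − 0.0036) = £2,157,341.27.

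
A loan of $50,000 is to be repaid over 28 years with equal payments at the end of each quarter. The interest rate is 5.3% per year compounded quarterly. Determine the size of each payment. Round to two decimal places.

Level ordinary annuity; solve PV = PMT × [(1 − (1+r)^−n)/r] for PMT.
Periodic rate r = 0.053/4 per quarter; n is counted in quarters.
With n = 112: PMT = 50,000 / ([(1 − (1+r)^−n)/r]) = $859.22

$859.22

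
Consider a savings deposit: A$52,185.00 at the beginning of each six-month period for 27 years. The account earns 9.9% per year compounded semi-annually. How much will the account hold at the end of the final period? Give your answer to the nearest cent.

A$13,924,121.77

This is an annuity due: 54 deposits of A$52,185.00 at the beginning of each six-month period.
Periodic rate r = 0.099/2 per half-year; n is counted in half-years.
FV = PMT × [((1+r)^n − 1)/r] × (1+r) = 52,185 × [(1+r)^54 − 1] / r × (1+r) = A$13,924,121.77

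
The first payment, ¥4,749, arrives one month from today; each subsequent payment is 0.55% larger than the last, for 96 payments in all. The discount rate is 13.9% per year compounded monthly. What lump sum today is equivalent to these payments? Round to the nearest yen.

¥343,156

Periodic rate r = 0.139/12 per month; n is counted in months.
Growing ordinary annuity: PV = PMT₁ × [1 − ((1+g)/(1+r))^n] / (r − g) = 4,749 × [1 − ((1+0.0055)/(1+r))^96] / (r − 0.0055) = ¥343,156.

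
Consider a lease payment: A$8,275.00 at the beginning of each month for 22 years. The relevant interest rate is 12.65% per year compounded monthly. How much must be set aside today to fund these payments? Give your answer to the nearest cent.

A$743,470.35

This is an annuity due: 264 payments of A$8,275.00 at the beginning of each month.
Periodic rate r = 0.1265/12 per month; n is counted in months.
PV = PMT × [(1 − (1+r)^−n)/r] × (1+r) = 8,275 × [1 − (1+r)^−264] / r × (1+r) = A$743,470.35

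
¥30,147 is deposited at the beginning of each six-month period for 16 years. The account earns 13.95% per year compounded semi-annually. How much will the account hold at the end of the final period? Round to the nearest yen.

¥3,537,229

This is an annuity due: 32 deposits of ¥30,147 at the beginning of each six-month period.
Periodic rate r = 0.1395/2 per half-year; n is counted in half-years.
FV = PMT × [((1+r)^n − 1)/r] × (1+r) = 30,147 × [(1+r)^32 − 1] / r × (1+r) = ¥3,537,229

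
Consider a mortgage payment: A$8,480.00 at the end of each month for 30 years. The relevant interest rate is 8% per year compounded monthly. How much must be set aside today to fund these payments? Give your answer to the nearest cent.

A$1,155,684.03

This is an ordinary annuity: 360 payments of A$8,480.00 at the end of each month.
Periodic rate r = 0.08/12 per month; n is counted in months.
PV = PMT × [(1 − (1+r)^−n)/r] = 8,480 × [1 − (1+r)^−360] / r = A$1,155,684.03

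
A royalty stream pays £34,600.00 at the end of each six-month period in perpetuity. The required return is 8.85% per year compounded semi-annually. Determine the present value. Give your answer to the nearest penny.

£781,920.90

Periodic rate r = 0.0885/2 per half-year.
Level perpetuity: PV = PMT / r = 34,600 / (0.0885/2) = £781,920.90.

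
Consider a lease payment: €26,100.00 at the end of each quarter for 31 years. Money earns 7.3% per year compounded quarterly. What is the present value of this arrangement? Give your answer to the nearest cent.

This is an ordinary annuity: 124 payments of €26,100.00 at the end of each quarter.
Periodic rate r = 0.073/4 per quarter; n is counted in quarters.
PV = PMT × [(1 − (1+r)^−n)/r] = 26,100 × [1 − (1+r)^−124] / r = €1,278,281.77

€1,278,281.77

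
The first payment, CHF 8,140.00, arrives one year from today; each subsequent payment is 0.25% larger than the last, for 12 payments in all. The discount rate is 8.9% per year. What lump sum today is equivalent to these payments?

CHF 59,247.34

Periodic rate r = 0.089 per year.
Growing ordinary annuity: PV = PMT₁ × [1 − ((1+g)/(1+r))^n] / (r − g) = 8,140 × [1 − ((1+0.0025)/(1+r))^12] / (r − 0.0025) = CHF 59,247.34.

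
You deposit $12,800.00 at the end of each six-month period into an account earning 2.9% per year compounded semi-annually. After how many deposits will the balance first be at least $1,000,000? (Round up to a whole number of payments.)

Periodic rate r = 0.029/2 per half-year; n is counted in half-years.
Ordinary annuity FV: 1,000,000 = 12,800 × [((1+r)^n − 1)/r].
(1+r)^n = 1 + 1,000,000 × r / 12,800, so n = ln(1 + 1,000,000·r/12,800) / ln(1+r) = 52.62.
Round up to a whole number of payments: n = 53.

53 payments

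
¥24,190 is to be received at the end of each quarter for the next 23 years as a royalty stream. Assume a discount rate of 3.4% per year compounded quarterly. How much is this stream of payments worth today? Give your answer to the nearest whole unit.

This is an ordinary annuity: 92 payments of ¥24,190 at the end of each quarter.
Periodic rate r = 0.034/4 per quarter; n is counted in quarters.
PV = PMT × [(1 − (1+r)^−n)/r] = 24,190 × [1 − (1+r)^−92] / r = ¥1,539,609

¥1,539,609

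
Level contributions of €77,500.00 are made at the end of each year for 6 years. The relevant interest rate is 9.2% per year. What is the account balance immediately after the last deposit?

This is an ordinary annuity: 6 deposits of €77,500.00 at the end of each year.
Periodic rate r = 0.092 per year.
FV = PMT × [((1+r)^n − 1)/r] = 77,500 × [(1+r)^6 − 1] / r = €586,008.25

€586,008.25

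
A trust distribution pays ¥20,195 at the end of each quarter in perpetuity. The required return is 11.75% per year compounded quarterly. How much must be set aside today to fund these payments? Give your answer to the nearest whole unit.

¥687,489

Periodic rate r = 0.1175/4 per quarter.
Level perpetuity: PV = PMT / r = 20,195 / (0.1175/4) = ¥687,489.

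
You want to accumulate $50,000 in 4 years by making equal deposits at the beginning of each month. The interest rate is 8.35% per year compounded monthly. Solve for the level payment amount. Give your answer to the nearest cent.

Level annuity due; solve FV = PMT × [((1+r)^n − 1)/r] × (1+r) for PMT.
Periodic rate r = 0.0835/12 per month; n is counted in months.
With n = 48: PMT = 50,000 / ([((1+r)^n − 1)/r] × (1+r)) = $874.87

$874.87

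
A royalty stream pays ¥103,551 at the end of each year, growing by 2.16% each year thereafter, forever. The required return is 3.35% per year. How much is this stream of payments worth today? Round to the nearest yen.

Periodic rate r = 0.0335 per year.
Growing perpetuity (Gordon): PV = PMT₁ / (r − g) = 103,551 / (r − 0.0216) = ¥8,701,765.

¥8,701,765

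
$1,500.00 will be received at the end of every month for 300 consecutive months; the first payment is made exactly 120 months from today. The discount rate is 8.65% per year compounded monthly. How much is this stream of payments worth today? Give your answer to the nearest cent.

$78,260.69

Ordinary annuity of 300 payments, first payment at period 120.
Periodic rate r = 0.0865/12 per month; n is counted in months.
The ordinary-annuity PV formula values the stream one period before the first payment (period 119); discount that back 119 periods:
PV₀ = 1,500 × [1 − (1+r)^−300] / r × (1+r)^−119 = $78,260.69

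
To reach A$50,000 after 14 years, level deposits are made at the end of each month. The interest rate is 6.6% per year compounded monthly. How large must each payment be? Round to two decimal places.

Level ordinary annuity; solve FV = PMT × [((1+r)^n − 1)/r] for PMT.
Periodic rate r = 0.066/12 per month; n is counted in months.
With n = 168: PMT = 50,000 / ([((1+r)^n − 1)/r]) = A$181.76

A$181.76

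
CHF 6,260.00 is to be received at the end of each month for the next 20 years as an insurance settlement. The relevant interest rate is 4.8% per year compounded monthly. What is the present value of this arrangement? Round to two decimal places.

CHF 964,624.08

This is an ordinary annuity: 240 payments of CHF 6,260.00 at the end of each month.
Periodic rate r = 0.048/12 per month; n is counted in months.
PV = PMT × [(1 − (1+r)^−n)/r] = 6,260 × [1 − (1+r)^−240] / r = CHF 964,624.08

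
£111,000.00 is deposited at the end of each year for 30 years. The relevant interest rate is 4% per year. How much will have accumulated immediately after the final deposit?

This is an ordinary annuity: 30 deposits of £111,000.00 at the end of each year.
Periodic rate r = 0.04 per year.
FV = PMT × [((1+r)^n − 1)/r] = 111,000 × [(1+r)^30 − 1] / r = £6,225,428.09

£6,225,428.09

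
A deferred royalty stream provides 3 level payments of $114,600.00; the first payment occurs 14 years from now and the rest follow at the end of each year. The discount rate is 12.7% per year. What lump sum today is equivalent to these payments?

Ordinary annuity of 3 payments, first payment at period 14.
Periodic rate r = 0.127 per year.
The ordinary-annuity PV formula values the stream one period before the first payment (period 13); discount that back 13 periods:
PV₀ = 114,600 × [1 − (1+r)^−3] / r × (1+r)^−13 = $57,479.63

$57,479.63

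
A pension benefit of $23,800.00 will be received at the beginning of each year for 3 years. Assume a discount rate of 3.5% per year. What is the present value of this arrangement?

This is an annuity due: 3 payments of $23,800.00 at the beginning of each year.
Periodic rate r = 0.035 per year.
PV = PMT × [(1 − (1+r)^−n)/r] × (1+r) = 23,800 × [1 − (1+r)^−3] / r × (1+r) = $69,012.72

$69,012.72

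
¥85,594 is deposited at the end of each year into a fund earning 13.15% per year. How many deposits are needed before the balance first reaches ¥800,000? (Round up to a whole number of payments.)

7 payments

Periodic rate r = 0.1315 per year.
Ordinary annuity FV: 800,000 = 85,594 × [((1+r)^n − 1)/r].
(1+r)^n = 1 + 800,000 × r / 85,594, so n = ln(1 + 800,000·r/85,594) / ln(1+r) = 6.49.
Round up to a whole number of payments: n = 7.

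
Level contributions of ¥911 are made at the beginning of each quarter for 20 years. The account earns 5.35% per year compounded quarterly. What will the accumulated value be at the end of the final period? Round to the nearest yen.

This is an annuity due: 80 deposits of ¥911 at the beginning of each quarter.
Periodic rate r = 0.0535/4 per quarter; n is counted in quarters.
FV = PMT × [((1+r)^n − 1)/r] × (1+r) = 911 × [(1+r)^80 − 1] / r × (1+r) = ¥130,783

¥130,783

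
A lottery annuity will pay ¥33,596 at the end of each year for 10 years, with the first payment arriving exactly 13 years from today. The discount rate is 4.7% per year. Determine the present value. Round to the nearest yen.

Ordinary annuity of 10 payments, first payment at period 13.
Periodic rate r = 0.047 per year.
The ordinary-annuity PV formula values the stream one period before the first payment (period 12); discount that back 12 periods:
PV₀ = 33,596 × [1 − (1+r)^−10] / r × (1+r)^−12 = ¥151,703

¥151,703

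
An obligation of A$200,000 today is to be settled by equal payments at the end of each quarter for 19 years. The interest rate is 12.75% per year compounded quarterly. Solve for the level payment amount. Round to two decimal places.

Level ordinary annuity; solve PV = PMT × [(1 − (1+r)^−n)/r] for PMT.
Periodic rate r = 0.1275/4 per quarter; n is counted in quarters.
With n = 76: PMT = 200,000 / ([(1 − (1+r)^−n)/r]) = A$7,021.83

A$7,021.83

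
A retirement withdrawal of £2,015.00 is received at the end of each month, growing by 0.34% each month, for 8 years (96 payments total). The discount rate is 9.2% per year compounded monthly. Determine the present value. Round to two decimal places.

£158,013.70

Periodic rate r = 0.092/12 per month; n is counted in months.
Growing ordinary annuity: PV = PMT₁ × [1 − ((1+g)/(1+r))^n] / (r − g) = 2,015 × [1 − ((1+0.0034)/(1+r))^96] / (r − 0.0034) = £158,013.70.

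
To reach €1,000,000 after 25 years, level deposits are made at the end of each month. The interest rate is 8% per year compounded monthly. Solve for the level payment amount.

Level ordinary annuity; solve FV = PMT × [((1+r)^n − 1)/r] for PMT.
Periodic rate r = 0.08/12 per month; n is counted in months.
With n = 300: PMT = 1,000,000 / ([((1+r)^n − 1)/r]) = €1,051.50

€1,051.50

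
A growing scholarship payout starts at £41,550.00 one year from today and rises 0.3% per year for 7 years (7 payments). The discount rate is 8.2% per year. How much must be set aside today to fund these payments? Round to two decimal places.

Periodic rate r = 0.082 per year.
Growing ordinary annuity: PV = PMT₁ × [1 − ((1+g)/(1+r))^n] / (r − g) = 41,550 × [1 − ((1+0.003)/(1+r))^7] / (r − 0.003) = £216,592.58.

£216,592.58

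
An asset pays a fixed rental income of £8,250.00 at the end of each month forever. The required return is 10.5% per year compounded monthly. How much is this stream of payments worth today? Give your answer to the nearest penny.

£942,857.14

Periodic rate r = 0.105/12 per month.
Level perpetuity: PV = PMT / r = 8,250 / (0.105/12) = £942,857.14.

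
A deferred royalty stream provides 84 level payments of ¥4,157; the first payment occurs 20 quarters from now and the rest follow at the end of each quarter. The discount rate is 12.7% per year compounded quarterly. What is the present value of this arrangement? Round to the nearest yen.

¥67,063

Ordinary annuity of 84 payments, first payment at period 20.
Periodic rate r = 0.127/4 per quarter; n is counted in quarters.
The ordinary-annuity PV formula values the stream one period before the first payment (period 19); discount that back 19 periods:
PV₀ = 4,157 × [1 − (1+r)^−84] / r × (1+r)^−19 = ¥67,063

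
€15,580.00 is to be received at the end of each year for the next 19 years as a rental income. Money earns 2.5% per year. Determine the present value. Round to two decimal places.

This is an ordinary annuity: 19 payments of €15,580.00 at the end of each year.
Periodic rate r = 0.025 per year.
PV = PMT × [(1 − (1+r)^−n)/r] = 15,580 × [1 − (1+r)^−19] / r = €233,371.13

€233,371.13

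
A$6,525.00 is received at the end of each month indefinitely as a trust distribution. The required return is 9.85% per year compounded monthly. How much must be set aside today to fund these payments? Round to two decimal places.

Periodic rate r = 0.0985/12 per month.
Level perpetuity: PV = PMT / r = 6,525 / (0.0985/12) = A$794,923.86.

A$794,923.86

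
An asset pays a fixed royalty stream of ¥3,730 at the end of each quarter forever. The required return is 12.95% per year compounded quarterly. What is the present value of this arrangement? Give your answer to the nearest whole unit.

Periodic rate r = 0.1295/4 per quarter.
Level perpetuity: PV = PMT / r = 3,730 / (0.1295/4) = ¥115,212.

¥115,212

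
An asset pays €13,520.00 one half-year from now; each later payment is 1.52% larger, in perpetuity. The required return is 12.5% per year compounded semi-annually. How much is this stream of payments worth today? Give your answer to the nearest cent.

Periodic rate r = 0.125/2 per half-year.
Growing perpetuity (Gordon): PV = PMT₁ / (r − g) = 13,520 / (r − 0.0152) = €285,835.10.

€285,835.10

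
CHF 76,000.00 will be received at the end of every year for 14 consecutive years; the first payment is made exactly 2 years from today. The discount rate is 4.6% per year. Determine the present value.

Ordinary annuity of 14 payments, first payment at period 2.
Periodic rate r = 0.046 per year.
The ordinary-annuity PV formula values the stream one period before the first payment (period 1); discount that back 1 periods:
PV₀ = 76,000 × [1 − (1+r)^−14] / r × (1+r)^−1 = CHF 737,965.07

CHF 737,965.07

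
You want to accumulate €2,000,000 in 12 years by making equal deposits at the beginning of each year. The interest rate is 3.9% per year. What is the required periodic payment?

Level annuity due; solve FV = PMT × [((1+r)^n − 1)/r] × (1+r) for PMT.
Periodic rate r = 0.039 per year.
With n = 12: PMT = 2,000,000 / ([((1+r)^n − 1)/r] × (1+r)) = €128,844.75

€128,844.75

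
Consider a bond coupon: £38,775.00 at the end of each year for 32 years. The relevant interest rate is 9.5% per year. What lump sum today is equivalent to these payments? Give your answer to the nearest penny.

£385,792.51

This is an ordinary annuity: 32 payments of £38,775.00 at the end of each year.
Periodic rate r = 0.095 per year.
PV = PMT × [(1 − (1+r)^−n)/r] = 38,775 × [1 − (1+r)^−32] / r = £385,792.51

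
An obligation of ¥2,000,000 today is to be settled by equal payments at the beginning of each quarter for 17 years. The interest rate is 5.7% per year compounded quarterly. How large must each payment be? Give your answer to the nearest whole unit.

Level annuity due; solve PV = PMT × [(1 − (1+r)^−n)/r] × (1+r) for PMT.
Periodic rate r = 0.057/4 per quarter; n is counted in quarters.
With n = 68: PMT = 2,000,000 / ([(1 − (1+r)^−n)/r] × (1+r)) = ¥45,473

¥45,473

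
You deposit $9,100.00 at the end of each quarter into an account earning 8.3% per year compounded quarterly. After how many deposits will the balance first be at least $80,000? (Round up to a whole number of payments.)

9 payments

Periodic rate r = 0.083/4 per quarter; n is counted in quarters.
Ordinary annuity FV: 80,000 = 9,100 × [((1+r)^n − 1)/r].
(1+r)^n = 1 + 80,000 × r / 9,100, so n = ln(1 + 80,000·r/9,100) / ln(1+r) = 8.16.
Round up to a whole number of payments: n = 9.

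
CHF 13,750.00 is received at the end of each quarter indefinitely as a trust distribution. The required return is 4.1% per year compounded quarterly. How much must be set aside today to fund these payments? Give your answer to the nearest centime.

Periodic rate r = 0.041/4 per quarter.
Level perpetuity: PV = PMT / r = 13,750 / (0.041/4) = CHF 1,341,463.41.

CHF 1,341,463.41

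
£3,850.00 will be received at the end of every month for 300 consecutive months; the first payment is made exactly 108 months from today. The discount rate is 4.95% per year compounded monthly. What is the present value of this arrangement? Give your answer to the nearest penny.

Ordinary annuity of 300 payments, first payment at period 108.
Periodic rate r = 0.0495/12 per month; n is counted in months.
The ordinary-annuity PV formula values the stream one period before the first payment (period 107); discount that back 107 periods:
PV₀ = 3,850 × [1 − (1+r)^−300] / r × (1+r)^−107 = £426,072.67

£426,072.67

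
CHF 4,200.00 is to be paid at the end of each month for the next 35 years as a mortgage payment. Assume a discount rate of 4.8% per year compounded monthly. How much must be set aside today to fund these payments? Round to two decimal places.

This is an ordinary annuity: 420 payments of CHF 4,200.00 at the end of each month.
Periodic rate r = 0.048/12 per month; n is counted in months.
PV = PMT × [(1 − (1+r)^−n)/r] = 4,200 × [1 − (1+r)^−420] / r = CHF 853,650.45

CHF 853,650.45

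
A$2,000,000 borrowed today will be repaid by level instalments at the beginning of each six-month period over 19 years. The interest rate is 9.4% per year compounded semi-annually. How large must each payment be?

Level annuity due; solve PV = PMT × [(1 − (1+r)^−n)/r] × (1+r) for PMT.
Periodic rate r = 0.094/2 per half-year; n is counted in half-years.
With n = 38: PMT = 2,000,000 / ([(1 − (1+r)^−n)/r] × (1+r)) = A$108,770.94

A$108,770.94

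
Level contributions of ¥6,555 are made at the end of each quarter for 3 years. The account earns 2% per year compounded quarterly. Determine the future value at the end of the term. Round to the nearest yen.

This is an ordinary annuity: 12 deposits of ¥6,555 at the end of each quarter.
Periodic rate r = 0.02/4 per quarter; n is counted in quarters.
FV = PMT × [((1+r)^n − 1)/r] = 6,555 × [(1+r)^12 − 1] / r = ¥80,860

¥80,860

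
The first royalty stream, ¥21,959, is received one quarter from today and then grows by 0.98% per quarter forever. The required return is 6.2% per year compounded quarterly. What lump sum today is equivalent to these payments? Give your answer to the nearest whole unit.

Periodic rate r = 0.062/4 per quarter.
Growing perpetuity (Gordon): PV = PMT₁ / (r − g) = 21,959 / (r − 0.0098) = ¥3,852,456.

¥3,852,456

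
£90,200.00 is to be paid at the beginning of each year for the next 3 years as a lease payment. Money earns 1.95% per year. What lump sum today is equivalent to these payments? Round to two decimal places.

This is an annuity due: 3 payments of £90,200.00 at the beginning of each year.
Periodic rate r = 0.0195 per year.
PV = PMT × [(1 − (1+r)^−n)/r] × (1+r) = 90,200 × [1 − (1+r)^−3] / r × (1+r) = £265,457.23

£265,457.23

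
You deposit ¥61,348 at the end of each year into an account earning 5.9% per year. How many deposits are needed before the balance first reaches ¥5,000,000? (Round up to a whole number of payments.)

Periodic rate r = 0.059 per year.
Ordinary annuity FV: 5,000,000 = 61,348 × [((1+r)^n − 1)/r].
(1+r)^n = 1 + 5,000,000 × r / 61,348, so n = ln(1 + 5,000,000·r/61,348) / ln(1+r) = 30.69.
Round up to a whole number of payments: n = 31.

31 payments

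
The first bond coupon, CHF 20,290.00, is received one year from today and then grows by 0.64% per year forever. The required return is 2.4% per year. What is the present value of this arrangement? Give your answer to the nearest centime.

Periodic rate r = 0.024 per year.
Growing perpetuity (Gordon): PV = PMT₁ / (r − g) = 20,290 / (r − 0.0064) = CHF 1,152,840.91.

CHF 1,152,840.91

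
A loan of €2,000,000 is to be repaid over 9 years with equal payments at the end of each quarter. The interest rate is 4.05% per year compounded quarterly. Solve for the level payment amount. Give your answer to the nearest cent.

€66,572.00

Level ordinary annuity; solve PV = PMT × [(1 − (1+r)^−n)/r] for PMT.
Periodic rate r = 0.0405/4 per quarter; n is counted in quarters.
With n = 36: PMT = 2,000,000 / ([(1 − (1+r)^−n)/r]) = €66,572.00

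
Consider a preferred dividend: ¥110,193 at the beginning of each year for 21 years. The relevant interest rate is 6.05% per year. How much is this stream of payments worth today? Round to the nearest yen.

This is an annuity due: 21 payments of ¥110,193 at the beginning of each year.
Periodic rate r = 0.0605 per year.
PV = PMT × [(1 − (1+r)^−n)/r] × (1+r) = 110,193 × [1 − (1+r)^−21] / r × (1+r) = ¥1,368,984

¥1,368,984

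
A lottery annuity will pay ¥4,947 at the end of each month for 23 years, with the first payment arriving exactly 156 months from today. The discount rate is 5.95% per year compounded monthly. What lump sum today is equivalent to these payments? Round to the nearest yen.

¥345,151

Ordinary annuity of 276 payments, first payment at period 156.
Periodic rate r = 0.0595/12 per month; n is counted in months.
The ordinary-annuity PV formula values the stream one period before the first payment (period 155); discount that back 155 periods:
PV₀ = 4,947 × [1 − (1+r)^−276] / r × (1+r)^−155 = ¥345,151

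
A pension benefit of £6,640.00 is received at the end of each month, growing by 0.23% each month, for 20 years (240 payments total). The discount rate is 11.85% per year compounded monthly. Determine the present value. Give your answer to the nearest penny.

Periodic rate r = 0.1185/12 per month; n is counted in months.
Growing ordinary annuity: PV = PMT₁ × [1 − ((1+g)/(1+r))^n] / (r − g) = 6,640 × [1 − ((1+0.0023)/(1+r))^240] / (r − 0.0023) = £732,683.94.

£732,683.94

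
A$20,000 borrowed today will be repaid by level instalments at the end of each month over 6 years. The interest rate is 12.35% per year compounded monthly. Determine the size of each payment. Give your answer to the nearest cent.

A$394.65

Level ordinary annuity; solve PV = PMT × [(1 − (1+r)^−n)/r] for PMT.
Periodic rate r = 0.1235/12 per month; n is counted in months.
With n = 72: PMT = 20,000 / ([(1 − (1+r)^−n)/r]) = A$394.65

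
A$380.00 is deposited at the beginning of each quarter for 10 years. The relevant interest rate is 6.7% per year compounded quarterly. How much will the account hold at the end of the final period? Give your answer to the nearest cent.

This is an annuity due: 40 deposits of A$380.00 at the beginning of each quarter.
Periodic rate r = 0.067/4 per quarter; n is counted in quarters.
FV = PMT × [((1+r)^n − 1)/r] × (1+r) = 380 × [(1+r)^40 − 1] / r × (1+r) = A$21,761.52

A$21,761.52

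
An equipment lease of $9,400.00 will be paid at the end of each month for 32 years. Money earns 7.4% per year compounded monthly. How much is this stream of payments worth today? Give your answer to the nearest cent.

This is an ordinary annuity: 384 payments of $9,400.00 at the end of each month.
Periodic rate r = 0.074/12 per month; n is counted in months.
PV = PMT × [(1 − (1+r)^−n)/r] = 9,400 × [1 − (1+r)^−384] / r = $1,380,502.10

$1,380,502.10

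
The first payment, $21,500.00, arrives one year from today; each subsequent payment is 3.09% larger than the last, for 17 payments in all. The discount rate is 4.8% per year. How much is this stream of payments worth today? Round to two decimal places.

Periodic rate r = 0.048 per year.
Growing ordinary annuity: PV = PMT₁ × [1 − ((1+g)/(1+r))^n] / (r − g) = 21,500 × [1 − ((1+0.0309)/(1+r))^17] / (r − 0.0309) = $306,745.16.

$306,745.16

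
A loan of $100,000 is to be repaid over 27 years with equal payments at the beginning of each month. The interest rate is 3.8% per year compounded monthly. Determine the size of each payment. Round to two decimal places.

$492.48

Level annuity due; solve PV = PMT × [(1 − (1+r)^−n)/r] × (1+r) for PMT.
Periodic rate r = 0.038/12 per month; n is counted in months.
With n = 324: PMT = 100,000 / ([(1 − (1+r)^−n)/r] × (1+r)) = $492.48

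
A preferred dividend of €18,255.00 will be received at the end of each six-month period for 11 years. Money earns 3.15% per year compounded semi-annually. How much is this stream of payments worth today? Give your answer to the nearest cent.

€337,200.58

This is an ordinary annuity: 22 payments of €18,255.00 at the end of each six-month period.
Periodic rate r = 0.0315/2 per half-year; n is counted in half-years.
PV = PMT × [(1 − (1+r)^−n)/r] = 18,255 × [1 − (1+r)^−22] / r = €337,200.58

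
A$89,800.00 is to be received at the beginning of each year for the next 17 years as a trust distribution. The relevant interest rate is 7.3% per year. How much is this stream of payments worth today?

This is an annuity due: 17 payments of A$89,800.00 at the beginning of each year.
Periodic rate r = 0.073 per year.
PV = PMT × [(1 − (1+r)^−n)/r] × (1+r) = 89,800 × [1 − (1+r)^−17] / r × (1+r) = A$921,501.58

A$921,501.58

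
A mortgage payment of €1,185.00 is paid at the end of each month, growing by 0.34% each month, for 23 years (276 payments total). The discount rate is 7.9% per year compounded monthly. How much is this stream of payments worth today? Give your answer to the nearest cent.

€216,955.41

Periodic rate r = 0.079/12 per month; n is counted in months.
Growing ordinary annuity: PV = PMT₁ × [1 − ((1+g)/(1+r))^n] / (r − g) = 1,185 × [1 − ((1+0.0034)/(1+r))^276] / (r − 0.0034) = €216,955.41.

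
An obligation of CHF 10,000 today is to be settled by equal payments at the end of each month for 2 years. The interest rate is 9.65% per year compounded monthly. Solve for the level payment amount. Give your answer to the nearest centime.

Level ordinary annuity; solve PV = PMT × [(1 − (1+r)^−n)/r] for PMT.
Periodic rate r = 0.0965/12 per month; n is counted in months.
With n = 24: PMT = 10,000 / ([(1 − (1+r)^−n)/r]) = CHF 459.84

CHF 459.84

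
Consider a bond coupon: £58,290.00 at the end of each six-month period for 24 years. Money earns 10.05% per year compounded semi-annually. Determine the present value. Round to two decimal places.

£1,049,742.32

This is an ordinary annuity: 48 payments of £58,290.00 at the end of each six-month period.
Periodic rate r = 0.1005/2 per half-year; n is counted in half-years.
PV = PMT × [(1 − (1+r)^−n)/r] = 58,290 × [1 − (1+r)^−48] / r = £1,049,742.32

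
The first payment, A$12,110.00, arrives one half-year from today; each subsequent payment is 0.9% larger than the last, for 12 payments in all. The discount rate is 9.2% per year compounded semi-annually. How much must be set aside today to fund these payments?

A$114,847.56

Periodic rate r = 0.092/2 per half-year; n is counted in half-years.
Growing ordinary annuity: PV = PMT₁ × [1 − ((1+g)/(1+r))^n] / (r − g) = 12,110 × [1 − ((1+0.009)/(1+r))^12] / (r − 0.009) = A$114,847.56.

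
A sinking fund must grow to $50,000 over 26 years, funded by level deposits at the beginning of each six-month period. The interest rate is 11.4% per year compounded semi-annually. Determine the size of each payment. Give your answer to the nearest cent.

Level annuity due; solve FV = PMT × [((1+r)^n − 1)/r] × (1+r) for PMT.
Periodic rate r = 0.114/2 per half-year; n is counted in half-years.
With n = 52: PMT = 50,000 / ([((1+r)^n − 1)/r] × (1+r)) = $159.92

$159.92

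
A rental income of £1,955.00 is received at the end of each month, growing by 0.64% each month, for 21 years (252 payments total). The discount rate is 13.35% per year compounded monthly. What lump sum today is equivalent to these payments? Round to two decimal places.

Periodic rate r = 0.1335/12 per month; n is counted in months.
Growing ordinary annuity: PV = PMT₁ × [1 − ((1+g)/(1+r))^n] / (r − g) = 1,955 × [1 − ((1+0.0064)/(1+r))^252] / (r − 0.0064) = £286,663.67.

£286,663.67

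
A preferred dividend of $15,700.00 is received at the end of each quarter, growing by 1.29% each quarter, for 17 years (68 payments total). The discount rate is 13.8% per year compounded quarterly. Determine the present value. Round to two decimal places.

$553,751.05

Periodic rate r = 0.138/4 per quarter; n is counted in quarters.
Growing ordinary annuity: PV = PMT₁ × [1 − ((1+g)/(1+r))^n] / (r − g) = 15,700 × [1 − ((1+0.0129)/(1+r))^68] / (r − 0.0129) = $553,751.05.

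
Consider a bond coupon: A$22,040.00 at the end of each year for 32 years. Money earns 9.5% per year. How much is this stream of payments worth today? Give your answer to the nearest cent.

This is an ordinary annuity: 32 payments of A$22,040.00 at the end of each year.
Periodic rate r = 0.095 per year.
PV = PMT × [(1 − (1+r)^−n)/r] = 22,040 × [1 − (1+r)^−32] / r = A$219,287.35

A$219,287.35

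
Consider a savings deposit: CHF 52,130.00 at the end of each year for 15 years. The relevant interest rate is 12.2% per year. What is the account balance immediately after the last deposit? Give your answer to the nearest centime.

CHF 1,974,969.00

This is an ordinary annuity: 15 deposits of CHF 52,130.00 at the end of each year.
Periodic rate r = 0.122 per year.
FV = PMT × [((1+r)^n − 1)/r] = 52,130 × [(1+r)^15 − 1] / r = CHF 1,974,969.00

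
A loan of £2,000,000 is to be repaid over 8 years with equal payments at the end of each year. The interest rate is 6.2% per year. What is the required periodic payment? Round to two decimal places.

£324,625.94

Level ordinary annuity; solve PV = PMT × [(1 − (1+r)^−n)/r] for PMT.
Periodic rate r = 0.062 per year.
With n = 8: PMT = 2,000,000 / ([(1 − (1+r)^−n)/r]) = £324,625.94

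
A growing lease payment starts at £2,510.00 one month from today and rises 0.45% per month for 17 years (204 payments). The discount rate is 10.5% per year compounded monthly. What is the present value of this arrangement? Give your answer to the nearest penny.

£340,997.17

Periodic rate r = 0.105/12 per month; n is counted in months.
Growing ordinary annuity: PV = PMT₁ × [1 − ((1+g)/(1+r))^n] / (r − g) = 2,510 × [1 − ((1+0.0045)/(1+r))^204] / (r − 0.0045) = £340,997.17.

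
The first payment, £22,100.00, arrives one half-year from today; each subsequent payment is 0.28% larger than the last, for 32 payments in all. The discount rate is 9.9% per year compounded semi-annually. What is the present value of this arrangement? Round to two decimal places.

£362,953.69

Periodic rate r = 0.099/2 per half-year; n is counted in half-years.
Growing ordinary annuity: PV = PMT₁ × [1 − ((1+g)/(1+r))^n] / (r − g) = 22,100 × [1 − ((1+0.0028)/(1+r))^32] / (r − 0.0028) = £362,953.69.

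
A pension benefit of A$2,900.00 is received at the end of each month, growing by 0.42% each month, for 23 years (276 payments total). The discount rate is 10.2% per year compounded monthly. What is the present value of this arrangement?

Periodic rate r = 0.102/12 per month; n is counted in months.
Growing ordinary annuity: PV = PMT₁ × [1 − ((1+g)/(1+r))^n] / (r − g) = 2,900 × [1 − ((1+0.0042)/(1+r))^276] / (r − 0.0042) = A$467,041.72.

A$467,041.72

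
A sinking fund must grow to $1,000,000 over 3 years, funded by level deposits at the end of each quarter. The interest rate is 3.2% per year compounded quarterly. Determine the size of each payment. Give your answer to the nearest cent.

$79,729.96

Level ordinary annuity; solve FV = PMT × [((1+r)^n − 1)/r] for PMT.
Periodic rate r = 0.032/4 per quarter; n is counted in quarters.
With n = 12: PMT = 1,000,000 / ([((1+r)^n − 1)/r]) = $79,729.96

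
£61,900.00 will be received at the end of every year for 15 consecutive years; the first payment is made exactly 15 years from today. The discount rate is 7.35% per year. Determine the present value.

Ordinary annuity of 15 payments, first payment at period 15.
Periodic rate r = 0.0735 per year.
The ordinary-annuity PV formula values the stream one period before the first payment (period 14); discount that back 14 periods:
PV₀ = 61,900 × [1 − (1+r)^−15] / r × (1+r)^−14 = £204,332.20

£204,332.20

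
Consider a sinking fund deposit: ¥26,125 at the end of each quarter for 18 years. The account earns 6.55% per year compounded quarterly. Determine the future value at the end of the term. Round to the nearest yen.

¥3,542,190

This is an ordinary annuity: 72 deposits of ¥26,125 at the end of each quarter.
Periodic rate r = 0.0655/4 per quarter; n is counted in quarters.
FV = PMT × [((1+r)^n − 1)/r] = 26,125 × [(1+r)^72 − 1] / r = ¥3,542,190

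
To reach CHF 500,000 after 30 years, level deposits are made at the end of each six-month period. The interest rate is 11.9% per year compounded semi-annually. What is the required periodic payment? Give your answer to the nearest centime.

CHF 957.61

Level ordinary annuity; solve FV = PMT × [((1+r)^n − 1)/r] for PMT.
Periodic rate r = 0.119/2 per half-year; n is counted in half-years.
With n = 60: PMT = 500,000 / ([((1+r)^n − 1)/r]) = CHF 957.61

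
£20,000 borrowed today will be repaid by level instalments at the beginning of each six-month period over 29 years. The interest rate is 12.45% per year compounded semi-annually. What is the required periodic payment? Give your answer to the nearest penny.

Level annuity due; solve PV = PMT × [(1 − (1+r)^−n)/r] × (1+r) for PMT.
Periodic rate r = 0.1245/2 per half-year; n is counted in half-years.
With n = 58: PMT = 20,000 / ([(1 − (1+r)^−n)/r] × (1+r)) = £1,208.44

£1,208.44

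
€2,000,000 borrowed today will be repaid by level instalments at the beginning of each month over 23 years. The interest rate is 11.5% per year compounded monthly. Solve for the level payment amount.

Level annuity due; solve PV = PMT × [(1 − (1+r)^−n)/r] × (1+r) for PMT.
Periodic rate r = 0.115/12 per month; n is counted in months.
With n = 276: PMT = 2,000,000 / ([(1 − (1+r)^−n)/r] × (1+r)) = €20,455.59

€20,455.59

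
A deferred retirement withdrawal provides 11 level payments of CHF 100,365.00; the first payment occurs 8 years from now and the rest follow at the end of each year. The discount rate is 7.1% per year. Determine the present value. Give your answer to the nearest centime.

CHF 463,319.03

Ordinary annuity of 11 payments, first payment at period 8.
Periodic rate r = 0.071 per year.
The ordinary-annuity PV formula values the stream one period before the first payment (period 7); discount that back 7 periods:
PV₀ = 100,365 × [1 − (1+r)^−11] / r × (1+r)^−7 = CHF 463,319.03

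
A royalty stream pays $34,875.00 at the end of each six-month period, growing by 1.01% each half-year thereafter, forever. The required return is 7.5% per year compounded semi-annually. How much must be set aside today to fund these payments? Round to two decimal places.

$1,272,810.22

Periodic rate r = 0.075/2 per half-year.
Growing perpetuity (Gordon): PV = PMT₁ / (r − g) = 34,875 / (r − 0.0101) = $1,272,810.22.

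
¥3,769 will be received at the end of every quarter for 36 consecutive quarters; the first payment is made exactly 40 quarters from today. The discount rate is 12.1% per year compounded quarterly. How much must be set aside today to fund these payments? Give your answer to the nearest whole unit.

¥25,642

Ordinary annuity of 36 payments, first payment at period 40.
Periodic rate r = 0.121/4 per quarter; n is counted in quarters.
The ordinary-annuity PV formula values the stream one period before the first payment (period 39); discount that back 39 periods:
PV₀ = 3,769 × [1 − (1+r)^−36] / r × (1+r)^−39 = ¥25,642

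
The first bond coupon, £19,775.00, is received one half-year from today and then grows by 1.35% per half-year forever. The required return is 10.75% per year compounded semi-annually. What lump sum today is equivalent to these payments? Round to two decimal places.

£491,304.35

Periodic rate r = 0.1075/2 per half-year.
Growing perpetuity (Gordon): PV = PMT₁ / (r − g) = 19,775 / (r − 0.0135) = £491,304.35.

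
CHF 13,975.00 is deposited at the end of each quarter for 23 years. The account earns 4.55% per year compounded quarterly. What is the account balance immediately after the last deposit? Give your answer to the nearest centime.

CHF 2,249,384.83

This is an ordinary annuity: 92 deposits of CHF 13,975.00 at the end of each quarter.
Periodic rate r = 0.0455/4 per quarter; n is counted in quarters.
FV = PMT × [((1+r)^n − 1)/r] = 13,975 × [(1+r)^92 − 1] / r = CHF 2,249,384.83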